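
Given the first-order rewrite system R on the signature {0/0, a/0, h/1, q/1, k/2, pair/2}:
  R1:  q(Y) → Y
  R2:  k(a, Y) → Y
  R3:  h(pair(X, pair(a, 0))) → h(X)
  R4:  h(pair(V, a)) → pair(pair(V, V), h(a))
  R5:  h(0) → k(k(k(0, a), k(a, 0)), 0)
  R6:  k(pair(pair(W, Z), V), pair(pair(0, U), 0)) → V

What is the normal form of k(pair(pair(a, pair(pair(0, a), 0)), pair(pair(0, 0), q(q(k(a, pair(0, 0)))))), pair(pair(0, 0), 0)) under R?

1. k(pair(pair(a, pair(pair(0, a), 0)), pair(pair(0, 0), q(q(k(a, pair(0, 0)))))), pair(pair(0, 0), 0))  →  pair(pair(0, 0), q(q(k(a, pair(0, 0)))))   [R6 at ε]
2. pair(pair(0, 0), q(q(k(a, pair(0, 0)))))  →  pair(pair(0, 0), q(k(a, pair(0, 0))))   [R1 at 2]
3. pair(pair(0, 0), q(k(a, pair(0, 0))))  →  pair(pair(0, 0), k(a, pair(0, 0)))   [R1 at 2]
4. pair(pair(0, 0), k(a, pair(0, 0)))  →  pair(pair(0, 0), pair(0, 0))   [R2 at 2]

pair(pair(0, 0), pair(0, 0))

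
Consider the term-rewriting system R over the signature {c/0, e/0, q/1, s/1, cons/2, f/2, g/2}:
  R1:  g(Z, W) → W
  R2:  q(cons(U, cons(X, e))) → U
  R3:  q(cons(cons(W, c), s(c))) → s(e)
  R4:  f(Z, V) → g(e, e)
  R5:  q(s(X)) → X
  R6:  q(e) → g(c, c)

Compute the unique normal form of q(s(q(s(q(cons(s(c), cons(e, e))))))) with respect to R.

s(c)

1. q(s(q(s(q(cons(s(c), cons(e, e)))))))  →  q(s(q(cons(s(c), cons(e, e)))))   [R5 at ε]
2. q(s(q(cons(s(c), cons(e, e)))))  →  q(cons(s(c), cons(e, e)))   [R5 at ε]
3. q(cons(s(c), cons(e, e)))  →  s(c)   [R2 at ε]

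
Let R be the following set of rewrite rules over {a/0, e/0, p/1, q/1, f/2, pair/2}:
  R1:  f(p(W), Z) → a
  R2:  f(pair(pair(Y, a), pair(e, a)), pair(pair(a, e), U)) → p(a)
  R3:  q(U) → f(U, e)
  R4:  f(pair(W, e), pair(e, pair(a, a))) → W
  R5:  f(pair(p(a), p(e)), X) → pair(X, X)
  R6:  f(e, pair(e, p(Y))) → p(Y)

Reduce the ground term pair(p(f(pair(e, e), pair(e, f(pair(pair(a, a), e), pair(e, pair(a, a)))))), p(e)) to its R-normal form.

1. pair(p(f(pair(e, e), pair(e, f(pair(pair(a, a), e), pair(e, pair(a, a)))))), p(e))  →  pair(p(f(pair(e, e), pair(e, pair(a, a)))), p(e))   [R4 at 1.1.2.2]
2. pair(p(f(pair(e, e), pair(e, pair(a, a)))), p(e))  →  pair(p(e), p(e))   [R4 at 1.1]

pair(p(e), p(e))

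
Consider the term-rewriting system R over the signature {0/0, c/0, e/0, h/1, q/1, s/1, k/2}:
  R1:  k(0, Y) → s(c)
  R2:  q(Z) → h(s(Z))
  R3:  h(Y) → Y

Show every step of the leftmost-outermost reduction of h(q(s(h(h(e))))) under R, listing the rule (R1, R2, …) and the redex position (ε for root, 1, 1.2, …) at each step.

1. h(q(s(h(h(e)))))  →  q(s(h(h(e))))   [R3 at ε]
2. q(s(h(h(e))))  →  h(s(s(h(h(e)))))   [R2 at ε]
3. h(s(s(h(h(e)))))  →  s(s(h(h(e))))   [R3 at ε]
4. s(s(h(h(e))))  →  s(s(h(e)))   [R3 at 1.1]
5. s(s(h(e)))  →  s(s(e))   [R3 at 1.1]

s(s(e))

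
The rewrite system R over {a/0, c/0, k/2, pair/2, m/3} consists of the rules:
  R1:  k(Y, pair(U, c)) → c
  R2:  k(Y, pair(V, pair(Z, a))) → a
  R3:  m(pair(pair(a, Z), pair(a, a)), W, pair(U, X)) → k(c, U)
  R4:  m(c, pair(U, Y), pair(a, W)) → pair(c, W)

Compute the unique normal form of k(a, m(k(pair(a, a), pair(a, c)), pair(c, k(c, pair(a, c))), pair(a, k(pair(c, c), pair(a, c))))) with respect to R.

1. k(a, m(k(pair(a, a), pair(a, c)), pair(c, k(c, pair(a, c))), pair(a, k(pair(c, c), pair(a, c)))))  →  k(a, m(c, pair(c, k(c, pair(a, c))), pair(a, k(pair(c, c), pair(a, c)))))   [R1 at 2.1]
2. k(a, m(c, pair(c, k(c, pair(a, c))), pair(a, k(pair(c, c), pair(a, c)))))  →  k(a, pair(c, k(pair(c, c), pair(a, c))))   [R4 at 2]
3. k(a, pair(c, k(pair(c, c), pair(a, c))))  →  k(a, pair(c, c))   [R1 at 2.2]
4. k(a, pair(c, c))  →  c   [R1 at ε]

c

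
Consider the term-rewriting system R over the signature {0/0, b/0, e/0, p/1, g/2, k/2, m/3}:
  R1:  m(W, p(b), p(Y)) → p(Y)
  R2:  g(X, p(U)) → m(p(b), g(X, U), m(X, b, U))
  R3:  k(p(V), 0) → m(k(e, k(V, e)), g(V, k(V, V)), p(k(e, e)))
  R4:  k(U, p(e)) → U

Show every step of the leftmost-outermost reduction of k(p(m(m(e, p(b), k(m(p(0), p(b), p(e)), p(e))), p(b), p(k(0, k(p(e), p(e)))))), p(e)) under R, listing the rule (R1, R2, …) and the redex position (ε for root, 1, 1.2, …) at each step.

p(p(0))

1. k(p(m(m(e, p(b), k(m(p(0), p(b), p(e)), p(e))), p(b), p(k(0, k(p(e), p(e)))))), p(e))  →  p(m(m(e, p(b), k(m(p(0), p(b), p(e)), p(e))), p(b), p(k(0, k(p(e), p(e))))))   [R4 at ε]
2. p(m(m(e, p(b), k(m(p(0), p(b), p(e)), p(e))), p(b), p(k(0, k(p(e), p(e))))))  →  p(p(k(0, k(p(e), p(e)))))   [R1 at 1]
3. p(p(k(0, k(p(e), p(e)))))  →  p(p(k(0, p(e))))   [R4 at 1.1.2]
4. p(p(k(0, p(e))))  →  p(p(0))   [R4 at 1.1]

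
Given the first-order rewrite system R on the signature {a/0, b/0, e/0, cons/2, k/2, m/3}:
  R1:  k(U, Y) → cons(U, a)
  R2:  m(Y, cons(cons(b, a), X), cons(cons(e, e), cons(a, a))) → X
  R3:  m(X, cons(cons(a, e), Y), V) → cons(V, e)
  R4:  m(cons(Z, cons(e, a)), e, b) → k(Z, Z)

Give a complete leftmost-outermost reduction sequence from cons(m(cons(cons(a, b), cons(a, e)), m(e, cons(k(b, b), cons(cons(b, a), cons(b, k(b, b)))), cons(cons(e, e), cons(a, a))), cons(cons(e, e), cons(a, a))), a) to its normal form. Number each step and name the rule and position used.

1. cons(m(cons(cons(a, b), cons(a, e)), m(e, cons(k(b, b), cons(cons(b, a), cons(b, k(b, b)))), cons(cons(e, e), cons(a, a))), cons(cons(e, e), cons(a, a))), a)  →  cons(m(cons(cons(a, b), cons(a, e)), m(e, cons(cons(b, a), cons(cons(b, a), cons(b, k(b, b)))), cons(cons(e, e), cons(a, a))), cons(cons(e, e), cons(a, a))), a)   [R1 at 1.2.2.1]
2. cons(m(cons(cons(a, b), cons(a, e)), m(e, cons(cons(b, a), cons(cons(b, a), cons(b, k(b, b)))), cons(cons(e, e), cons(a, a))), cons(cons(e, e), cons(a, a))), a)  →  cons(m(cons(cons(a, b), cons(a, e)), cons(cons(b, a), cons(b, k(b, b))), cons(cons(e, e), cons(a, a))), a)   [R2 at 1.2]
3. cons(m(cons(cons(a, b), cons(a, e)), cons(cons(b, a), cons(b, k(b, b))), cons(cons(e, e), cons(a, a))), a)  →  cons(cons(b, k(b, b)), a)   [R2 at 1]
4. cons(cons(b, k(b, b)), a)  →  cons(cons(b, cons(b, a)), a)   [R1 at 1.2]

cons(cons(b, cons(b, a)), a)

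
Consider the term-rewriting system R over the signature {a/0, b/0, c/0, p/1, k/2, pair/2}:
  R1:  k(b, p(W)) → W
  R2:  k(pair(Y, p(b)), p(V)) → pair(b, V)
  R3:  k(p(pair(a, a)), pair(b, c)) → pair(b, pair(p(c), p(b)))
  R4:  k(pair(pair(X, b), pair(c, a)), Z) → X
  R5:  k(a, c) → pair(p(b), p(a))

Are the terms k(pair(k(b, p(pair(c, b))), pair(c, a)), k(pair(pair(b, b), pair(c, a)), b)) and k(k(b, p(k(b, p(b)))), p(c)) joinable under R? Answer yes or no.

Reduce t₁ = k(pair(k(b, p(pair(c, b))), pair(c, a)), k(pair(pair(b, b), pair(c, a)), b)):
1. k(pair(k(b, p(pair(c, b))), pair(c, a)), k(pair(pair(b, b), pair(c, a)), b))  →  k(pair(pair(c, b), pair(c, a)), k(pair(pair(b, b), pair(c, a)), b))   [R1 at 1.1]
2. k(pair(pair(c, b), pair(c, a)), k(pair(pair(b, b), pair(c, a)), b))  →  c   [R4 at ε]

Reduce t₂ = k(k(b, p(k(b, p(b)))), p(c)):
1. k(k(b, p(k(b, p(b)))), p(c))  →  k(k(b, p(b)), p(c))   [R1 at 1]
2. k(k(b, p(b)), p(c))  →  k(b, p(c))   [R1 at 1]
3. k(b, p(c))  →  c   [R1 at ε]

yes — NF(t₁) = c, NF(t₂) = c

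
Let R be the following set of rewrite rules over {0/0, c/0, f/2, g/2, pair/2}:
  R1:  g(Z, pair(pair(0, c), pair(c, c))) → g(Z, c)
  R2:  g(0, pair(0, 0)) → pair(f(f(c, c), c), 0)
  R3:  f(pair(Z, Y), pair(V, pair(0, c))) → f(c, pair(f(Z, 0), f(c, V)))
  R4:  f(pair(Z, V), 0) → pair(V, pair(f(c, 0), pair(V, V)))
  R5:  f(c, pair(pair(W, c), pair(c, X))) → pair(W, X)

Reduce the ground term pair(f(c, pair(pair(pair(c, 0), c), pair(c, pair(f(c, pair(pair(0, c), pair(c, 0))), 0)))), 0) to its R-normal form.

pair(pair(pair(c, 0), pair(pair(0, 0), 0)), 0)

1. pair(f(c, pair(pair(pair(c, 0), c), pair(c, pair(f(c, pair(pair(0, c), pair(c, 0))), 0)))), 0)  →  pair(pair(pair(c, 0), pair(f(c, pair(pair(0, c), pair(c, 0))), 0)), 0)   [R5 at 1]
2. pair(pair(pair(c, 0), pair(f(c, pair(pair(0, c), pair(c, 0))), 0)), 0)  →  pair(pair(pair(c, 0), pair(pair(0, 0), 0)), 0)   [R5 at 1.2.1]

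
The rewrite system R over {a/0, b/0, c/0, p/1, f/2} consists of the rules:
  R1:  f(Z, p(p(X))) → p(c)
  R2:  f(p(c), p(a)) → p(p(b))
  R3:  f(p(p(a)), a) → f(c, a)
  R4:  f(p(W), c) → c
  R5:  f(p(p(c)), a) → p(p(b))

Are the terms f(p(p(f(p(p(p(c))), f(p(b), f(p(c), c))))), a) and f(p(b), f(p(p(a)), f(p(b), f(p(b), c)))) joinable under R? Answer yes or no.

Reduce t₁ = f(p(p(f(p(p(p(c))), f(p(b), f(p(c), c))))), a):
1. f(p(p(f(p(p(p(c))), f(p(b), f(p(c), c))))), a)  →  f(p(p(f(p(p(p(c))), f(p(b), c)))), a)   [R4 at 1.1.1.2.2]
2. f(p(p(f(p(p(p(c))), f(p(b), c)))), a)  →  f(p(p(f(p(p(p(c))), c))), a)   [R4 at 1.1.1.2]
3. f(p(p(f(p(p(p(c))), c))), a)  →  f(p(p(c)), a)   [R4 at 1.1.1]
4. f(p(p(c)), a)  →  p(p(b))   [R5 at ε]

Reduce t₂ = f(p(b), f(p(p(a)), f(p(b), f(p(b), c)))):
1. f(p(b), f(p(p(a)), f(p(b), f(p(b), c))))  →  f(p(b), f(p(p(a)), f(p(b), c)))   [R4 at 2.2.2]
2. f(p(b), f(p(p(a)), f(p(b), c)))  →  f(p(b), f(p(p(a)), c))   [R4 at 2.2]
3. f(p(b), f(p(p(a)), c))  →  f(p(b), c)   [R4 at 2]
4. f(p(b), c)  →  c   [R4 at ε]

no — NF(t₁) = p(p(b)), NF(t₂) = c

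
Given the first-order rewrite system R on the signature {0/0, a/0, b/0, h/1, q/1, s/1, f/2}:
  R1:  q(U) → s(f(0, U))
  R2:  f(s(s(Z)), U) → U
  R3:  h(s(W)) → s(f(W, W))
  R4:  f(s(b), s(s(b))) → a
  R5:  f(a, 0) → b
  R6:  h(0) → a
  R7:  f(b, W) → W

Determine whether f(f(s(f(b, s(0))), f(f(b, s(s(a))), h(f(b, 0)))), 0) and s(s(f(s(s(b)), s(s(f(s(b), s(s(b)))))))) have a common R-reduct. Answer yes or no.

Reduce t₁ = f(f(s(f(b, s(0))), f(f(b, s(s(a))), h(f(b, 0)))), 0):
1. f(f(s(f(b, s(0))), f(f(b, s(s(a))), h(f(b, 0)))), 0)  →  f(f(s(s(0)), f(f(b, s(s(a))), h(f(b, 0)))), 0)   [R7 at 1.1.1]
2. f(f(s(s(0)), f(f(b, s(s(a))), h(f(b, 0)))), 0)  →  f(f(f(b, s(s(a))), h(f(b, 0))), 0)   [R2 at 1]
3. f(f(f(b, s(s(a))), h(f(b, 0))), 0)  →  f(f(s(s(a)), h(f(b, 0))), 0)   [R7 at 1.1]
4. f(f(s(s(a)), h(f(b, 0))), 0)  →  f(h(f(b, 0)), 0)   [R2 at 1]
5. f(h(f(b, 0)), 0)  →  f(h(0), 0)   [R7 at 1.1]
6. f(h(0), 0)  →  f(a, 0)   [R6 at 1]
7. f(a, 0)  →  b   [R5 at ε]

Reduce t₂ = s(s(f(s(s(b)), s(s(f(s(b), s(s(b)))))))):
1. s(s(f(s(s(b)), s(s(f(s(b), s(s(b))))))))  →  s(s(s(s(f(s(b), s(s(b)))))))   [R2 at 1.1]
2. s(s(s(s(f(s(b), s(s(b)))))))  →  s(s(s(s(a))))   [R4 at 1.1.1.1]

no — NF(t₁) = b, NF(t₂) = s(s(s(s(a))))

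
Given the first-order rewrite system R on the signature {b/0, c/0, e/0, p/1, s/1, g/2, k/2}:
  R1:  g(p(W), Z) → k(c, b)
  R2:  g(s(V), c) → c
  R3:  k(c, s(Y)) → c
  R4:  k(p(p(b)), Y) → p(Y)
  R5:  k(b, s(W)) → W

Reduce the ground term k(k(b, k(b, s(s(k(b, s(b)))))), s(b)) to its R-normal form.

1. k(k(b, k(b, s(s(k(b, s(b)))))), s(b))  →  k(k(b, s(k(b, s(b)))), s(b))   [R5 at 1.2]
2. k(k(b, s(k(b, s(b)))), s(b))  →  k(k(b, s(b)), s(b))   [R5 at 1]
3. k(k(b, s(b)), s(b))  →  k(b, s(b))   [R5 at 1]
4. k(b, s(b))  →  b   [R5 at ε]

b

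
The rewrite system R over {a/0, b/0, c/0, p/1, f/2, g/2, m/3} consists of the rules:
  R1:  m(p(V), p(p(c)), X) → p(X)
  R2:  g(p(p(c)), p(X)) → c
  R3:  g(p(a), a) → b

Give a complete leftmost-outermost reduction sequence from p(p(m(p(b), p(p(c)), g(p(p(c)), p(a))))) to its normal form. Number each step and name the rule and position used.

1. p(p(m(p(b), p(p(c)), g(p(p(c)), p(a)))))  →  p(p(p(g(p(p(c)), p(a)))))   [R1 at 1.1]
2. p(p(p(g(p(p(c)), p(a)))))  →  p(p(p(c)))   [R2 at 1.1.1]

p(p(p(c)))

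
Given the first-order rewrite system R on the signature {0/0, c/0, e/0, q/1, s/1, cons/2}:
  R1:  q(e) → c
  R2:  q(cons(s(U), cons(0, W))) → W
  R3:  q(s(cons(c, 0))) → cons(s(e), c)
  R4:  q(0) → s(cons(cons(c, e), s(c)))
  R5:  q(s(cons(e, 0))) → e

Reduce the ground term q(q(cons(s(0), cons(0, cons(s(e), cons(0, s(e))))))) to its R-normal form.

1. q(q(cons(s(0), cons(0, cons(s(e), cons(0, s(e)))))))  →  q(cons(s(e), cons(0, s(e))))   [R2 at 1]
2. q(cons(s(e), cons(0, s(e))))  →  s(e)   [R2 at ε]

s(e)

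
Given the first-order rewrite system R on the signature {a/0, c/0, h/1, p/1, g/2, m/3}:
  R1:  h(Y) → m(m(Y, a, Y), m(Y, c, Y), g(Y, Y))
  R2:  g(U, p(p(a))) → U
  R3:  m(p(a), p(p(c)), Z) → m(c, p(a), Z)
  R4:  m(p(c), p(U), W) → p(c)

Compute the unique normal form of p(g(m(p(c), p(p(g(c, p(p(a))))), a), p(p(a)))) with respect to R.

p(p(c))

1. p(g(m(p(c), p(p(g(c, p(p(a))))), a), p(p(a))))  →  p(m(p(c), p(p(g(c, p(p(a))))), a))   [R2 at 1]
2. p(m(p(c), p(p(g(c, p(p(a))))), a))  →  p(p(c))   [R4 at 1]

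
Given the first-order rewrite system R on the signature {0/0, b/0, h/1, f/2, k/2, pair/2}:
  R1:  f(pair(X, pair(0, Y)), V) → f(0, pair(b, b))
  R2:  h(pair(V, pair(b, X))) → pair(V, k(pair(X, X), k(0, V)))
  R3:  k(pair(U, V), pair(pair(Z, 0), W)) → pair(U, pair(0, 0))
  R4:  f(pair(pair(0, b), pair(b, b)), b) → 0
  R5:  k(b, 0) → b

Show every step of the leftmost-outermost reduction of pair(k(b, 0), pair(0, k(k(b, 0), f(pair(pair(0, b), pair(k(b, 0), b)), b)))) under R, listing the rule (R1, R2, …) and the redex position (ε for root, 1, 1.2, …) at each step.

pair(b, pair(0, b))

1. pair(k(b, 0), pair(0, k(k(b, 0), f(pair(pair(0, b), pair(k(b, 0), b)), b))))  →  pair(b, pair(0, k(k(b, 0), f(pair(pair(0, b), pair(k(b, 0), b)), b))))   [R5 at 1]
2. pair(b, pair(0, k(k(b, 0), f(pair(pair(0, b), pair(k(b, 0), b)), b))))  →  pair(b, pair(0, k(b, f(pair(pair(0, b), pair(k(b, 0), b)), b))))   [R5 at 2.2.1]
3. pair(b, pair(0, k(b, f(pair(pair(0, b), pair(k(b, 0), b)), b))))  →  pair(b, pair(0, k(b, f(pair(pair(0, b), pair(b, b)), b))))   [R5 at 2.2.2.1.2.1]
4. pair(b, pair(0, k(b, f(pair(pair(0, b), pair(b, b)), b))))  →  pair(b, pair(0, k(b, 0)))   [R4 at 2.2.2]
5. pair(b, pair(0, k(b, 0)))  →  pair(b, pair(0, b))   [R5 at 2.2]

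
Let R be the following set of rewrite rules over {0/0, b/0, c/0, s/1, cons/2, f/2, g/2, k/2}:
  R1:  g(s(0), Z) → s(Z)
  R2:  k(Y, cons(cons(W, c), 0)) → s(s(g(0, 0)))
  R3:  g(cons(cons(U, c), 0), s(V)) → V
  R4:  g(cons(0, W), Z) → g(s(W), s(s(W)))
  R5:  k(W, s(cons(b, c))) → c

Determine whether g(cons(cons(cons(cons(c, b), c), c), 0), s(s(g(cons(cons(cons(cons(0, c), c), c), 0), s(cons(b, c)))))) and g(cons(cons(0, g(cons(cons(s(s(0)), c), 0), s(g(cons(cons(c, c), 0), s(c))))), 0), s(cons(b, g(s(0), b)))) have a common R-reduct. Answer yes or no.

no — NF(t₁) = s(cons(b, c)), NF(t₂) = cons(b, s(b))

Reduce t₁ = g(cons(cons(cons(cons(c, b), c), c), 0), s(s(g(cons(cons(cons(cons(0, c), c), c), 0), s(cons(b, c)))))):
1. g(cons(cons(cons(cons(c, b), c), c), 0), s(s(g(cons(cons(cons(cons(0, c), c), c), 0), s(cons(b, c))))))  →  s(g(cons(cons(cons(cons(0, c), c), c), 0), s(cons(b, c))))   [R3 at ε]
2. s(g(cons(cons(cons(cons(0, c), c), c), 0), s(cons(b, c))))  →  s(cons(b, c))   [R3 at 1]

Reduce t₂ = g(cons(cons(0, g(cons(cons(s(s(0)), c), 0), s(g(cons(cons(c, c), 0), s(c))))), 0), s(cons(b, g(s(0), b)))):
1. g(cons(cons(0, g(cons(cons(s(s(0)), c), 0), s(g(cons(cons(c, c), 0), s(c))))), 0), s(cons(b, g(s(0), b))))  →  g(cons(cons(0, g(cons(cons(c, c), 0), s(c))), 0), s(cons(b, g(s(0), b))))   [R3 at 1.1.2]
2. g(cons(cons(0, g(cons(cons(c, c), 0), s(c))), 0), s(cons(b, g(s(0), b))))  →  g(cons(cons(0, c), 0), s(cons(b, g(s(0), b))))   [R3 at 1.1.2]
3. g(cons(cons(0, c), 0), s(cons(b, g(s(0), b))))  →  cons(b, g(s(0), b))   [R3 at ε]
4. cons(b, g(s(0), b))  →  cons(b, s(b))   [R1 at 2]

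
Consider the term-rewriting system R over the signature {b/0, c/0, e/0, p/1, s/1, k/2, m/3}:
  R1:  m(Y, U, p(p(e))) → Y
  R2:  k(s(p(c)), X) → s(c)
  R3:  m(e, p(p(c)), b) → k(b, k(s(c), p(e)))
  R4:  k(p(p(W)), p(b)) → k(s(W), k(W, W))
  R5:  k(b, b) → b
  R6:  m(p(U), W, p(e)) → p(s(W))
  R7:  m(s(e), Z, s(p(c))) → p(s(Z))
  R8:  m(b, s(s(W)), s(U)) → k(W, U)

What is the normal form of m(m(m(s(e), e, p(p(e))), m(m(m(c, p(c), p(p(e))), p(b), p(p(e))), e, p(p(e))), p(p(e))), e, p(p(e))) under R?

1. m(m(m(s(e), e, p(p(e))), m(m(m(c, p(c), p(p(e))), p(b), p(p(e))), e, p(p(e))), p(p(e))), e, p(p(e)))  →  m(m(s(e), e, p(p(e))), m(m(m(c, p(c), p(p(e))), p(b), p(p(e))), e, p(p(e))), p(p(e)))   [R1 at ε]
2. m(m(s(e), e, p(p(e))), m(m(m(c, p(c), p(p(e))), p(b), p(p(e))), e, p(p(e))), p(p(e)))  →  m(s(e), e, p(p(e)))   [R1 at ε]
3. m(s(e), e, p(p(e)))  →  s(e)   [R1 at ε]

s(e)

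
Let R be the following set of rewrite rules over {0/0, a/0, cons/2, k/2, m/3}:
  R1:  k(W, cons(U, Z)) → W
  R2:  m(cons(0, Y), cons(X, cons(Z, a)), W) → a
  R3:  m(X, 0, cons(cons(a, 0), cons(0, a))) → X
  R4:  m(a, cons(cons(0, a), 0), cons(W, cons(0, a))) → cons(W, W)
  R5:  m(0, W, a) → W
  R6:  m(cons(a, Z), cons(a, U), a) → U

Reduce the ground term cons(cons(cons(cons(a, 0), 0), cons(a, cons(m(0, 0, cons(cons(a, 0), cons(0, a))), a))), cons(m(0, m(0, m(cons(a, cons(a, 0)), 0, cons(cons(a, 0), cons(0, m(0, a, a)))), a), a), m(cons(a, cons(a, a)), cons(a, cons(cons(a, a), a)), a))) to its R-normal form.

cons(cons(cons(cons(a, 0), 0), cons(a, cons(0, a))), cons(cons(a, cons(a, 0)), cons(cons(a, a), a)))

1. cons(cons(cons(cons(a, 0), 0), cons(a, cons(m(0, 0, cons(cons(a, 0), cons(0, a))), a))), cons(m(0, m(0, m(cons(a, cons(a, 0)), 0, cons(cons(a, 0), cons(0, m(0, a, a)))), a), a), m(cons(a, cons(a, a)), cons(a, cons(cons(a, a), a)), a)))  →  cons(cons(cons(cons(a, 0), 0), cons(a, cons(0, a))), cons(m(0, m(0, m(cons(a, cons(a, 0)), 0, cons(cons(a, 0), cons(0, m(0, a, a)))), a), a), m(cons(a, cons(a, a)), cons(a, cons(cons(a, a), a)), a)))   [R3 at 1.2.2.1]
2. cons(cons(cons(cons(a, 0), 0), cons(a, cons(0, a))), cons(m(0, m(0, m(cons(a, cons(a, 0)), 0, cons(cons(a, 0), cons(0, m(0, a, a)))), a), a), m(cons(a, cons(a, a)), cons(a, cons(cons(a, a), a)), a)))  →  cons(cons(cons(cons(a, 0), 0), cons(a, cons(0, a))), cons(m(0, m(cons(a, cons(a, 0)), 0, cons(cons(a, 0), cons(0, m(0, a, a)))), a), m(cons(a, cons(a, a)), cons(a, cons(cons(a, a), a)), a)))   [R5 at 2.1]
3. cons(cons(cons(cons(a, 0), 0), cons(a, cons(0, a))), cons(m(0, m(cons(a, cons(a, 0)), 0, cons(cons(a, 0), cons(0, m(0, a, a)))), a), m(cons(a, cons(a, a)), cons(a, cons(cons(a, a), a)), a)))  →  cons(cons(cons(cons(a, 0), 0), cons(a, cons(0, a))), cons(m(cons(a, cons(a, 0)), 0, cons(cons(a, 0), cons(0, m(0, a, a)))), m(cons(a, cons(a, a)), cons(a, cons(cons(a, a), a)), a)))   [R5 at 2.1]
4. cons(cons(cons(cons(a, 0), 0), cons(a, cons(0, a))), cons(m(cons(a, cons(a, 0)), 0, cons(cons(a, 0), cons(0, m(0, a, a)))), m(cons(a, cons(a, a)), cons(a, cons(cons(a, a), a)), a)))  →  cons(cons(cons(cons(a, 0), 0), cons(a, cons(0, a))), cons(m(cons(a, cons(a, 0)), 0, cons(cons(a, 0), cons(0, a))), m(cons(a, cons(a, a)), cons(a, cons(cons(a, a), a)), a)))   [R5 at 2.1.3.2.2]
5. cons(cons(cons(cons(a, 0), 0), cons(a, cons(0, a))), cons(m(cons(a, cons(a, 0)), 0, cons(cons(a, 0), cons(0, a))), m(cons(a, cons(a, a)), cons(a, cons(cons(a, a), a)), a)))  →  cons(cons(cons(cons(a, 0), 0), cons(a, cons(0, a))), cons(cons(a, cons(a, 0)), m(cons(a, cons(a, a)), cons(a, cons(cons(a, a), a)), a)))   [R3 at 2.1]
6. cons(cons(cons(cons(a, 0), 0), cons(a, cons(0, a))), cons(cons(a, cons(a, 0)), m(cons(a, cons(a, a)), cons(a, cons(cons(a, a), a)), a)))  →  cons(cons(cons(cons(a, 0), 0), cons(a, cons(0, a))), cons(cons(a, cons(a, 0)), cons(cons(a, a), a)))   [R6 at 2.2]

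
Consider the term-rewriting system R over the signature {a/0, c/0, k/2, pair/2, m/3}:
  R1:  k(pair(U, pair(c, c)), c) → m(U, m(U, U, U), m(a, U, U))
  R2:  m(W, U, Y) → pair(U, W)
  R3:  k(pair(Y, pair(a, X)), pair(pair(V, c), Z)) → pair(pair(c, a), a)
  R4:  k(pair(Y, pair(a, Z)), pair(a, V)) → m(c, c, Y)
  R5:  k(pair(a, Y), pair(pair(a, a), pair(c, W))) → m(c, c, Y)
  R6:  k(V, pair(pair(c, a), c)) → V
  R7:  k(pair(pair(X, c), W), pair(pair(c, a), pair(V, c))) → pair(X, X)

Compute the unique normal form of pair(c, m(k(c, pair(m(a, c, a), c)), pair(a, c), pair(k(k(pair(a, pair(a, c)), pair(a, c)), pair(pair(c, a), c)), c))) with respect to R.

1. pair(c, m(k(c, pair(m(a, c, a), c)), pair(a, c), pair(k(k(pair(a, pair(a, c)), pair(a, c)), pair(pair(c, a), c)), c)))  →  pair(c, pair(pair(a, c), k(c, pair(m(a, c, a), c))))   [R2 at 2]
2. pair(c, pair(pair(a, c), k(c, pair(m(a, c, a), c))))  →  pair(c, pair(pair(a, c), k(c, pair(pair(c, a), c))))   [R2 at 2.2.2.1]
3. pair(c, pair(pair(a, c), k(c, pair(pair(c, a), c))))  →  pair(c, pair(pair(a, c), c))   [R6 at 2.2]

pair(c, pair(pair(a, c), c))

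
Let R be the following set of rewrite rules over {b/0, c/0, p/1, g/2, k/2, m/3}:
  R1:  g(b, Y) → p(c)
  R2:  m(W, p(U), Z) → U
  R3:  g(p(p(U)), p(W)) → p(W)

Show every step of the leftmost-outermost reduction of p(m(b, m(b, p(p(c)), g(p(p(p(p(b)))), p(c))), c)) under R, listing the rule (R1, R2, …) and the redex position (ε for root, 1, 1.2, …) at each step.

1. p(m(b, m(b, p(p(c)), g(p(p(p(p(b)))), p(c))), c))  →  p(m(b, p(c), c))   [R2 at 1.2]
2. p(m(b, p(c), c))  →  p(c)   [R2 at 1]

p(c)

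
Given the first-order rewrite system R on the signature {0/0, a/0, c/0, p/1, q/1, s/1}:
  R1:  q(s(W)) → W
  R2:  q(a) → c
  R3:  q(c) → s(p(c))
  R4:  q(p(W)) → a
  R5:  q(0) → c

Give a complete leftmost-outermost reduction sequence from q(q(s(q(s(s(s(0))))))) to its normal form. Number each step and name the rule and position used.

s(0)

1. q(q(s(q(s(s(s(0)))))))  →  q(q(s(s(s(0)))))   [R1 at 1]
2. q(q(s(s(s(0)))))  →  q(s(s(0)))   [R1 at 1]
3. q(s(s(0)))  →  s(0)   [R1 at ε]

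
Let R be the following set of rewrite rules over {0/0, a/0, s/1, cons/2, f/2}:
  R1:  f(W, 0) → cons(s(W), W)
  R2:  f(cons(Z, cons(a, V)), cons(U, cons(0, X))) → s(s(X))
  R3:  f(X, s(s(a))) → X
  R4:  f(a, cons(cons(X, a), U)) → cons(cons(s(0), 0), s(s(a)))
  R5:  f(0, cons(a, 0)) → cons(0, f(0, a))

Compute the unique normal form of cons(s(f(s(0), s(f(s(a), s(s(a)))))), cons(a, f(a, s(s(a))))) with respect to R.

cons(s(s(0)), cons(a, a))

1. cons(s(f(s(0), s(f(s(a), s(s(a)))))), cons(a, f(a, s(s(a)))))  →  cons(s(f(s(0), s(s(a)))), cons(a, f(a, s(s(a)))))   [R3 at 1.1.2.1]
2. cons(s(f(s(0), s(s(a)))), cons(a, f(a, s(s(a)))))  →  cons(s(s(0)), cons(a, f(a, s(s(a)))))   [R3 at 1.1]
3. cons(s(s(0)), cons(a, f(a, s(s(a)))))  →  cons(s(s(0)), cons(a, a))   [R3 at 2.2]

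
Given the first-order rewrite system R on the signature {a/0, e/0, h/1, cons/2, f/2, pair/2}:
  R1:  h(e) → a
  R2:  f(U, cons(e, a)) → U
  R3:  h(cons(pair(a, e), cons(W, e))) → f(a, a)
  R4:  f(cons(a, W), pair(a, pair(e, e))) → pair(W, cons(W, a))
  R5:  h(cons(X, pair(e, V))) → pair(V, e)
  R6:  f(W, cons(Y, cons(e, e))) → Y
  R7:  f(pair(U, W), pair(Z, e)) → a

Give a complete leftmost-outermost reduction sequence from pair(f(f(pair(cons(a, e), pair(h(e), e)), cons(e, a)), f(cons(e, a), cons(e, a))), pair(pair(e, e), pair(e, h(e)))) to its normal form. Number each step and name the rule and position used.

pair(pair(cons(a, e), pair(a, e)), pair(pair(e, e), pair(e, a)))

1. pair(f(f(pair(cons(a, e), pair(h(e), e)), cons(e, a)), f(cons(e, a), cons(e, a))), pair(pair(e, e), pair(e, h(e))))  →  pair(f(pair(cons(a, e), pair(h(e), e)), f(cons(e, a), cons(e, a))), pair(pair(e, e), pair(e, h(e))))   [R2 at 1.1]
2. pair(f(pair(cons(a, e), pair(h(e), e)), f(cons(e, a), cons(e, a))), pair(pair(e, e), pair(e, h(e))))  →  pair(f(pair(cons(a, e), pair(a, e)), f(cons(e, a), cons(e, a))), pair(pair(e, e), pair(e, h(e))))   [R1 at 1.1.2.1]
3. pair(f(pair(cons(a, e), pair(a, e)), f(cons(e, a), cons(e, a))), pair(pair(e, e), pair(e, h(e))))  →  pair(f(pair(cons(a, e), pair(a, e)), cons(e, a)), pair(pair(e, e), pair(e, h(e))))   [R2 at 1.2]
4. pair(f(pair(cons(a, e), pair(a, e)), cons(e, a)), pair(pair(e, e), pair(e, h(e))))  →  pair(pair(cons(a, e), pair(a, e)), pair(pair(e, e), pair(e, h(e))))   [R2 at 1]
5. pair(pair(cons(a, e), pair(a, e)), pair(pair(e, e), pair(e, h(e))))  →  pair(pair(cons(a, e), pair(a, e)), pair(pair(e, e), pair(e, a)))   [R1 at 2.2.2]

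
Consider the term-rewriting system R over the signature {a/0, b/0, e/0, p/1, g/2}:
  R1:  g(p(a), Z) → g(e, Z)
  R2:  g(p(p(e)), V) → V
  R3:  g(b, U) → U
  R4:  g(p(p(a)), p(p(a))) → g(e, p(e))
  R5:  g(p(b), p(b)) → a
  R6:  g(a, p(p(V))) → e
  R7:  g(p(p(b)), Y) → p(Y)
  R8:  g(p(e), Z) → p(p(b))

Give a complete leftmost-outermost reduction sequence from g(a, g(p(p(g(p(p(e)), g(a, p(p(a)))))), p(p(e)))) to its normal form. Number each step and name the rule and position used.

e

1. g(a, g(p(p(g(p(p(e)), g(a, p(p(a)))))), p(p(e))))  →  g(a, g(p(p(g(a, p(p(a))))), p(p(e))))   [R2 at 2.1.1.1]
2. g(a, g(p(p(g(a, p(p(a))))), p(p(e))))  →  g(a, g(p(p(e)), p(p(e))))   [R6 at 2.1.1.1]
3. g(a, g(p(p(e)), p(p(e))))  →  g(a, p(p(e)))   [R2 at 2]
4. g(a, p(p(e)))  →  e   [R6 at ε]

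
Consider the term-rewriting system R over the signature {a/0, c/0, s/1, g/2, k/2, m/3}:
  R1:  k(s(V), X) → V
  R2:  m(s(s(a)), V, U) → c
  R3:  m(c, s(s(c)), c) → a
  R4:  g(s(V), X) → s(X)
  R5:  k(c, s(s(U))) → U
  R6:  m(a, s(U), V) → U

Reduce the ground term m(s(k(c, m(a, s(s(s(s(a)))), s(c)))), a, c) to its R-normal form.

1. m(s(k(c, m(a, s(s(s(s(a)))), s(c)))), a, c)  →  m(s(k(c, s(s(s(a))))), a, c)   [R6 at 1.1.2]
2. m(s(k(c, s(s(s(a))))), a, c)  →  m(s(s(a)), a, c)   [R5 at 1.1]
3. m(s(s(a)), a, c)  →  c   [R2 at ε]

c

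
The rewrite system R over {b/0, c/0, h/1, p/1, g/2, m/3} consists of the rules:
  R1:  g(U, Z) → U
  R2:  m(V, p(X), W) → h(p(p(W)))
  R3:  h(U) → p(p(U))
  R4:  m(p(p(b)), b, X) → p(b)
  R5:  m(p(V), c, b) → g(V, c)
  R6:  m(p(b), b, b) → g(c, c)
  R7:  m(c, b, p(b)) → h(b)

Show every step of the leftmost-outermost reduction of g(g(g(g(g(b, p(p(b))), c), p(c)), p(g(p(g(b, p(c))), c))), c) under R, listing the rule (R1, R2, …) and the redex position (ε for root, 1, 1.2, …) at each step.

1. g(g(g(g(g(b, p(p(b))), c), p(c)), p(g(p(g(b, p(c))), c))), c)  →  g(g(g(g(b, p(p(b))), c), p(c)), p(g(p(g(b, p(c))), c)))   [R1 at ε]
2. g(g(g(g(b, p(p(b))), c), p(c)), p(g(p(g(b, p(c))), c)))  →  g(g(g(b, p(p(b))), c), p(c))   [R1 at ε]
3. g(g(g(b, p(p(b))), c), p(c))  →  g(g(b, p(p(b))), c)   [R1 at ε]
4. g(g(b, p(p(b))), c)  →  g(b, p(p(b)))   [R1 at ε]
5. g(b, p(p(b)))  →  b   [R1 at ε]

b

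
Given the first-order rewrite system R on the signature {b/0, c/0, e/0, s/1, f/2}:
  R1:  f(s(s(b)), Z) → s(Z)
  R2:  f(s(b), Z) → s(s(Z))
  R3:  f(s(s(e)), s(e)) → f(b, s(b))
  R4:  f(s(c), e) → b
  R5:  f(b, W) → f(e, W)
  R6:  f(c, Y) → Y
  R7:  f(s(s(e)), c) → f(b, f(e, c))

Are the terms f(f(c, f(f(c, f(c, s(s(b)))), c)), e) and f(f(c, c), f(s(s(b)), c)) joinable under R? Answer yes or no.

no — NF(t₁) = b, NF(t₂) = s(c)

Reduce t₁ = f(f(c, f(f(c, f(c, s(s(b)))), c)), e):
1. f(f(c, f(f(c, f(c, s(s(b)))), c)), e)  →  f(f(f(c, f(c, s(s(b)))), c), e)   [R6 at 1]
2. f(f(f(c, f(c, s(s(b)))), c), e)  →  f(f(f(c, s(s(b))), c), e)   [R6 at 1.1]
3. f(f(f(c, s(s(b))), c), e)  →  f(f(s(s(b)), c), e)   [R6 at 1.1]
4. f(f(s(s(b)), c), e)  →  f(s(c), e)   [R1 at 1]
5. f(s(c), e)  →  b   [R4 at ε]

Reduce t₂ = f(f(c, c), f(s(s(b)), c)):
1. f(f(c, c), f(s(s(b)), c))  →  f(c, f(s(s(b)), c))   [R6 at 1]
2. f(c, f(s(s(b)), c))  →  f(s(s(b)), c)   [R6 at ε]
3. f(s(s(b)), c)  →  s(c)   [R1 at ε]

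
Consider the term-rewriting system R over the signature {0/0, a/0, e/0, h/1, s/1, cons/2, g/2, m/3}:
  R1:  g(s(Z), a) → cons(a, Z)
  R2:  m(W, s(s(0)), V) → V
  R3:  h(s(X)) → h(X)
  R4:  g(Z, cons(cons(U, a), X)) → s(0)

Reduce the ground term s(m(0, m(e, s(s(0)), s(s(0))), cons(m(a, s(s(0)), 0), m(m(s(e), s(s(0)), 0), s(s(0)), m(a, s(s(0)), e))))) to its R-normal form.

s(cons(0, e))

1. s(m(0, m(e, s(s(0)), s(s(0))), cons(m(a, s(s(0)), 0), m(m(s(e), s(s(0)), 0), s(s(0)), m(a, s(s(0)), e)))))  →  s(m(0, s(s(0)), cons(m(a, s(s(0)), 0), m(m(s(e), s(s(0)), 0), s(s(0)), m(a, s(s(0)), e)))))   [R2 at 1.2]
2. s(m(0, s(s(0)), cons(m(a, s(s(0)), 0), m(m(s(e), s(s(0)), 0), s(s(0)), m(a, s(s(0)), e)))))  →  s(cons(m(a, s(s(0)), 0), m(m(s(e), s(s(0)), 0), s(s(0)), m(a, s(s(0)), e))))   [R2 at 1]
3. s(cons(m(a, s(s(0)), 0), m(m(s(e), s(s(0)), 0), s(s(0)), m(a, s(s(0)), e))))  →  s(cons(0, m(m(s(e), s(s(0)), 0), s(s(0)), m(a, s(s(0)), e))))   [R2 at 1.1]
4. s(cons(0, m(m(s(e), s(s(0)), 0), s(s(0)), m(a, s(s(0)), e))))  →  s(cons(0, m(a, s(s(0)), e)))   [R2 at 1.2]
5. s(cons(0, m(a, s(s(0)), e)))  →  s(cons(0, e))   [R2 at 1.2]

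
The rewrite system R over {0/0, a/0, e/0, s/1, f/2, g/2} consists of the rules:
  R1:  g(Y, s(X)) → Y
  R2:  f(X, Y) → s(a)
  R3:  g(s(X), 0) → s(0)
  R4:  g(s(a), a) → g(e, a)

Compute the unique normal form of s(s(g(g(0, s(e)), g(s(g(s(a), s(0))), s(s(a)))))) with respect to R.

s(s(0))

1. s(s(g(g(0, s(e)), g(s(g(s(a), s(0))), s(s(a))))))  →  s(s(g(0, g(s(g(s(a), s(0))), s(s(a))))))   [R1 at 1.1.1]
2. s(s(g(0, g(s(g(s(a), s(0))), s(s(a))))))  →  s(s(g(0, s(g(s(a), s(0))))))   [R1 at 1.1.2]
3. s(s(g(0, s(g(s(a), s(0))))))  →  s(s(0))   [R1 at 1.1]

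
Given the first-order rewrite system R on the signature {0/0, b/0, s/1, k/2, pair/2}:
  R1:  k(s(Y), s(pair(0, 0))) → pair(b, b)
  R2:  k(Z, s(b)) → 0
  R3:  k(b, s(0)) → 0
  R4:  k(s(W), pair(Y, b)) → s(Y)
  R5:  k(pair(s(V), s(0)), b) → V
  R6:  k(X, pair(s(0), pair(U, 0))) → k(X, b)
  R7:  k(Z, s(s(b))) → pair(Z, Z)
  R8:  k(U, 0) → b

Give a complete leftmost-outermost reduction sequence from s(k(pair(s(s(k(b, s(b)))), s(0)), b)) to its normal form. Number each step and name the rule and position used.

1. s(k(pair(s(s(k(b, s(b)))), s(0)), b))  →  s(s(k(b, s(b))))   [R5 at 1]
2. s(s(k(b, s(b))))  →  s(s(0))   [R2 at 1.1]

s(s(0))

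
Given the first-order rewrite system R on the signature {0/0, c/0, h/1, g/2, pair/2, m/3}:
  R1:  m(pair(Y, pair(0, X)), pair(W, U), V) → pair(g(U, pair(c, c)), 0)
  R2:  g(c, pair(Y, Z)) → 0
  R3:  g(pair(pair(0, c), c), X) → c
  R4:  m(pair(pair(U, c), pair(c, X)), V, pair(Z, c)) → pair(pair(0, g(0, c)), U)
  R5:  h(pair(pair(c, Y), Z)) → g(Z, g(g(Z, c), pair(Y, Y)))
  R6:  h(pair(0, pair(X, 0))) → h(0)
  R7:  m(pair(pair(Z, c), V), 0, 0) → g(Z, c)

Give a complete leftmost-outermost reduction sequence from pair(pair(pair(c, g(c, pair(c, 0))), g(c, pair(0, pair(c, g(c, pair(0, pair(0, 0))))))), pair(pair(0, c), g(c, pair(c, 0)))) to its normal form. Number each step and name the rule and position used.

1. pair(pair(pair(c, g(c, pair(c, 0))), g(c, pair(0, pair(c, g(c, pair(0, pair(0, 0))))))), pair(pair(0, c), g(c, pair(c, 0))))  →  pair(pair(pair(c, 0), g(c, pair(0, pair(c, g(c, pair(0, pair(0, 0))))))), pair(pair(0, c), g(c, pair(c, 0))))   [R2 at 1.1.2]
2. pair(pair(pair(c, 0), g(c, pair(0, pair(c, g(c, pair(0, pair(0, 0))))))), pair(pair(0, c), g(c, pair(c, 0))))  →  pair(pair(pair(c, 0), 0), pair(pair(0, c), g(c, pair(c, 0))))   [R2 at 1.2]
3. pair(pair(pair(c, 0), 0), pair(pair(0, c), g(c, pair(c, 0))))  →  pair(pair(pair(c, 0), 0), pair(pair(0, c), 0))   [R2 at 2.2]

pair(pair(pair(c, 0), 0), pair(pair(0, c), 0))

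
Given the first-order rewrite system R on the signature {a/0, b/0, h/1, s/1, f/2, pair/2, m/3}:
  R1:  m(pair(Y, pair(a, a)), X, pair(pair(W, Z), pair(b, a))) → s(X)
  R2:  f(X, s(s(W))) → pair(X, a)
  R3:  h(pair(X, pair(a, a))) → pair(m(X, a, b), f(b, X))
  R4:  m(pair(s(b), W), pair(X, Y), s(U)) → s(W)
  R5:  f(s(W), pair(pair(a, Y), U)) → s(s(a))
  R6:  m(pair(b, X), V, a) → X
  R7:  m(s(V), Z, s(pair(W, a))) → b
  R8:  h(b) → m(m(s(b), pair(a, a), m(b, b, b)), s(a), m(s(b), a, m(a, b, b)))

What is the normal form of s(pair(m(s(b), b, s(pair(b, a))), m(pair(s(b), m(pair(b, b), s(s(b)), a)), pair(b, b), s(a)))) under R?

s(pair(b, s(b)))

1. s(pair(m(s(b), b, s(pair(b, a))), m(pair(s(b), m(pair(b, b), s(s(b)), a)), pair(b, b), s(a))))  →  s(pair(b, m(pair(s(b), m(pair(b, b), s(s(b)), a)), pair(b, b), s(a))))   [R7 at 1.1]
2. s(pair(b, m(pair(s(b), m(pair(b, b), s(s(b)), a)), pair(b, b), s(a))))  →  s(pair(b, s(m(pair(b, b), s(s(b)), a))))   [R4 at 1.2]
3. s(pair(b, s(m(pair(b, b), s(s(b)), a))))  →  s(pair(b, s(b)))   [R6 at 1.2.1]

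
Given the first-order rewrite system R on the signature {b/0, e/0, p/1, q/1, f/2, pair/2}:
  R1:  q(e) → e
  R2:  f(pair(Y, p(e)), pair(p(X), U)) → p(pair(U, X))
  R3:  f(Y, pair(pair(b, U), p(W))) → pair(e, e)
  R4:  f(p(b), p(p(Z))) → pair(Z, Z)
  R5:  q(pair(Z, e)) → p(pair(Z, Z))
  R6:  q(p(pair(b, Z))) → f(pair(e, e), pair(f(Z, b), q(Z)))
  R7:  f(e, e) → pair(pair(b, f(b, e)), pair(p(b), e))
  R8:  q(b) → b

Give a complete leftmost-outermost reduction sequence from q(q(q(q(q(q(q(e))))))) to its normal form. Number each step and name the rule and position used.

1. q(q(q(q(q(q(q(e)))))))  →  q(q(q(q(q(q(e))))))   [R1 at 1.1.1.1.1.1]
2. q(q(q(q(q(q(e))))))  →  q(q(q(q(q(e)))))   [R1 at 1.1.1.1.1]
3. q(q(q(q(q(e)))))  →  q(q(q(q(e))))   [R1 at 1.1.1.1]
4. q(q(q(q(e))))  →  q(q(q(e)))   [R1 at 1.1.1]
5. q(q(q(e)))  →  q(q(e))   [R1 at 1.1]
6. q(q(e))  →  q(e)   [R1 at 1]
7. q(e)  →  e   [R1 at ε]

e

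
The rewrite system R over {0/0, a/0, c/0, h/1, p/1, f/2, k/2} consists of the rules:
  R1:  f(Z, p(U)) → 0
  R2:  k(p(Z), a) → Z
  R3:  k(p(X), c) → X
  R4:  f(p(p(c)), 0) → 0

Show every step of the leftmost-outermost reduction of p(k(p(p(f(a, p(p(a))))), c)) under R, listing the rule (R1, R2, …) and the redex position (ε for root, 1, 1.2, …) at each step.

1. p(k(p(p(f(a, p(p(a))))), c))  →  p(p(f(a, p(p(a)))))   [R3 at 1]
2. p(p(f(a, p(p(a)))))  →  p(p(0))   [R1 at 1.1]

p(p(0))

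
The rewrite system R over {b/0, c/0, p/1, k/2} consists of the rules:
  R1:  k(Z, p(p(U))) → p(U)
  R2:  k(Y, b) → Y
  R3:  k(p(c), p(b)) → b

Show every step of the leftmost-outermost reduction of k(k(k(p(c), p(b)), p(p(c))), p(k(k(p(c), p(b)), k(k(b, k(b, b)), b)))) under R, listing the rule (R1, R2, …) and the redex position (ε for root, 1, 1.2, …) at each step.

1. k(k(k(p(c), p(b)), p(p(c))), p(k(k(p(c), p(b)), k(k(b, k(b, b)), b))))  →  k(p(c), p(k(k(p(c), p(b)), k(k(b, k(b, b)), b))))   [R1 at 1]
2. k(p(c), p(k(k(p(c), p(b)), k(k(b, k(b, b)), b))))  →  k(p(c), p(k(b, k(k(b, k(b, b)), b))))   [R3 at 2.1.1]
3. k(p(c), p(k(b, k(k(b, k(b, b)), b))))  →  k(p(c), p(k(b, k(b, k(b, b)))))   [R2 at 2.1.2]
4. k(p(c), p(k(b, k(b, k(b, b)))))  →  k(p(c), p(k(b, k(b, b))))   [R2 at 2.1.2.2]
5. k(p(c), p(k(b, k(b, b))))  →  k(p(c), p(k(b, b)))   [R2 at 2.1.2]
6. k(p(c), p(k(b, b)))  →  k(p(c), p(b))   [R2 at 2.1]
7. k(p(c), p(b))  →  b   [R3 at ε]

b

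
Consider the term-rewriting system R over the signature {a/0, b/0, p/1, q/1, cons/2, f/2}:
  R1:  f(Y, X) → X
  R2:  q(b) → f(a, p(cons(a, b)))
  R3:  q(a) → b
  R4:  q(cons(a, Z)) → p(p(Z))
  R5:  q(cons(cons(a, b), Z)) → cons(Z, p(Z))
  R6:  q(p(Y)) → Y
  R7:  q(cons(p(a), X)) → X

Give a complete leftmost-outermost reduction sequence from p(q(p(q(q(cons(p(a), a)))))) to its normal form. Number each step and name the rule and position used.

p(b)

1. p(q(p(q(q(cons(p(a), a))))))  →  p(q(q(cons(p(a), a))))   [R6 at 1]
2. p(q(q(cons(p(a), a))))  →  p(q(a))   [R7 at 1.1]
3. p(q(a))  →  p(b)   [R3 at 1]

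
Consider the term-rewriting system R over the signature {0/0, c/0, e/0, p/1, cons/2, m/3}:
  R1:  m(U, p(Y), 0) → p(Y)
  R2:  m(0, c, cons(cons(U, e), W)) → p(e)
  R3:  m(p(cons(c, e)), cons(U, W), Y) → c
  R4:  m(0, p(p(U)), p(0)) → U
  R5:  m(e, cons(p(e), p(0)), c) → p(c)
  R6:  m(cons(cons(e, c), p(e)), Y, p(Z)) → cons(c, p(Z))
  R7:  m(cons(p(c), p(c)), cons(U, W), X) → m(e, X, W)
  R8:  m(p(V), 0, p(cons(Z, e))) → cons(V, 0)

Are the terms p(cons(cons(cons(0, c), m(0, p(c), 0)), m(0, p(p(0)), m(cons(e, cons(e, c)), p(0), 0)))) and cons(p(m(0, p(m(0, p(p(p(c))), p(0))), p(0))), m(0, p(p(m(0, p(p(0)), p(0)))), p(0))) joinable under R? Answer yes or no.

no — NF(t₁) = p(cons(cons(cons(0, c), p(c)), 0)), NF(t₂) = cons(p(c), 0)

Reduce t₁ = p(cons(cons(cons(0, c), m(0, p(c), 0)), m(0, p(p(0)), m(cons(e, cons(e, c)), p(0), 0)))):
1. p(cons(cons(cons(0, c), m(0, p(c), 0)), m(0, p(p(0)), m(cons(e, cons(e, c)), p(0), 0))))  →  p(cons(cons(cons(0, c), p(c)), m(0, p(p(0)), m(cons(e, cons(e, c)), p(0), 0))))   [R1 at 1.1.2]
2. p(cons(cons(cons(0, c), p(c)), m(0, p(p(0)), m(cons(e, cons(e, c)), p(0), 0))))  →  p(cons(cons(cons(0, c), p(c)), m(0, p(p(0)), p(0))))   [R1 at 1.2.3]
3. p(cons(cons(cons(0, c), p(c)), m(0, p(p(0)), p(0))))  →  p(cons(cons(cons(0, c), p(c)), 0))   [R4 at 1.2]

Reduce t₂ = cons(p(m(0, p(m(0, p(p(p(c))), p(0))), p(0))), m(0, p(p(m(0, p(p(0)), p(0)))), p(0))):
1. cons(p(m(0, p(m(0, p(p(p(c))), p(0))), p(0))), m(0, p(p(m(0, p(p(0)), p(0)))), p(0)))  →  cons(p(m(0, p(p(c)), p(0))), m(0, p(p(m(0, p(p(0)), p(0)))), p(0)))   [R4 at 1.1.2.1]
2. cons(p(m(0, p(p(c)), p(0))), m(0, p(p(m(0, p(p(0)), p(0)))), p(0)))  →  cons(p(c), m(0, p(p(m(0, p(p(0)), p(0)))), p(0)))   [R4 at 1.1]
3. cons(p(c), m(0, p(p(m(0, p(p(0)), p(0)))), p(0)))  →  cons(p(c), m(0, p(p(0)), p(0)))   [R4 at 2]
4. cons(p(c), m(0, p(p(0)), p(0)))  →  cons(p(c), 0)   [R4 at 2]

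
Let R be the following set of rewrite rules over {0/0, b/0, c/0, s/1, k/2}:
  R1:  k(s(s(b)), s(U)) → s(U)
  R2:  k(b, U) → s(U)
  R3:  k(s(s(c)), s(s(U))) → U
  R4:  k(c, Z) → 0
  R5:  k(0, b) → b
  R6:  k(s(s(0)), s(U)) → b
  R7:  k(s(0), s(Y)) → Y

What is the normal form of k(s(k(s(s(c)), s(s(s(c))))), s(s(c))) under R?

c

1. k(s(k(s(s(c)), s(s(s(c))))), s(s(c)))  →  k(s(s(c)), s(s(c)))   [R3 at 1.1]
2. k(s(s(c)), s(s(c)))  →  c   [R3 at ε]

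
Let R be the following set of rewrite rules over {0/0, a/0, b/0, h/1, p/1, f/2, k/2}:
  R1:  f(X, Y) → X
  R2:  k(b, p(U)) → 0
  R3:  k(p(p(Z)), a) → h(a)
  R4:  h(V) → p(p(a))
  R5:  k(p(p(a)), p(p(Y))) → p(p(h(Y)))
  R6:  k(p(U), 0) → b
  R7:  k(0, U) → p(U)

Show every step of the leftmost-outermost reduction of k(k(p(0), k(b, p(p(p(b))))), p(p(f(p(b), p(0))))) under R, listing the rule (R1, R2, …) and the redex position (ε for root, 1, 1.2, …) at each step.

0

1. k(k(p(0), k(b, p(p(p(b))))), p(p(f(p(b), p(0)))))  →  k(k(p(0), 0), p(p(f(p(b), p(0)))))   [R2 at 1.2]
2. k(k(p(0), 0), p(p(f(p(b), p(0)))))  →  k(b, p(p(f(p(b), p(0)))))   [R6 at 1]
3. k(b, p(p(f(p(b), p(0)))))  →  0   [R2 at ε]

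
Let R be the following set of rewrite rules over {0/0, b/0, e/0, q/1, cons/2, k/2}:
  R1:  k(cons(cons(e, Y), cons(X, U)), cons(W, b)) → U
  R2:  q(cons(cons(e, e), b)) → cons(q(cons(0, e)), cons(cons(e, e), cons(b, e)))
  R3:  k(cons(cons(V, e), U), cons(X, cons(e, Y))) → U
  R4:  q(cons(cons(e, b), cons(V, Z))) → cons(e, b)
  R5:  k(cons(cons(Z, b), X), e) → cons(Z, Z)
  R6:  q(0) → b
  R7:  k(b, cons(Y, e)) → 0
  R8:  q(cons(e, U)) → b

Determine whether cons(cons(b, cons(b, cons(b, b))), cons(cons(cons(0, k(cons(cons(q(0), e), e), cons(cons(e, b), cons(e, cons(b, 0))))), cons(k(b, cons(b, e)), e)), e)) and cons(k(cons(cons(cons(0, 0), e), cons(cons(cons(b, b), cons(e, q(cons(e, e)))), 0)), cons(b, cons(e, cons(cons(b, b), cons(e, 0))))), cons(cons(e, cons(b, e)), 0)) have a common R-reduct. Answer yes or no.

no — NF(t₁) = cons(cons(b, cons(b, cons(b, b))), cons(cons(cons(0, e), cons(0, e)), e)), NF(t₂) = cons(cons(cons(cons(b, b), cons(e, b)), 0), cons(cons(e, cons(b, e)), 0))

Reduce t₁ = cons(cons(b, cons(b, cons(b, b))), cons(cons(cons(0, k(cons(cons(q(0), e), e), cons(cons(e, b), cons(e, cons(b, 0))))), cons(k(b, cons(b, e)), e)), e)):
1. cons(cons(b, cons(b, cons(b, b))), cons(cons(cons(0, k(cons(cons(q(0), e), e), cons(cons(e, b), cons(e, cons(b, 0))))), cons(k(b, cons(b, e)), e)), e))  →  cons(cons(b, cons(b, cons(b, b))), cons(cons(cons(0, e), cons(k(b, cons(b, e)), e)), e))   [R3 at 2.1.1.2]
2. cons(cons(b, cons(b, cons(b, b))), cons(cons(cons(0, e), cons(k(b, cons(b, e)), e)), e))  →  cons(cons(b, cons(b, cons(b, b))), cons(cons(cons(0, e), cons(0, e)), e))   [R7 at 2.1.2.1]

Reduce t₂ = cons(k(cons(cons(cons(0, 0), e), cons(cons(cons(b, b), cons(e, q(cons(e, e)))), 0)), cons(b, cons(e, cons(cons(b, b), cons(e, 0))))), cons(cons(e, cons(b, e)), 0)):
1. cons(k(cons(cons(cons(0, 0), e), cons(cons(cons(b, b), cons(e, q(cons(e, e)))), 0)), cons(b, cons(e, cons(cons(b, b), cons(e, 0))))), cons(cons(e, cons(b, e)), 0))  →  cons(cons(cons(cons(b, b), cons(e, q(cons(e, e)))), 0), cons(cons(e, cons(b, e)), 0))   [R3 at 1]
2. cons(cons(cons(cons(b, b), cons(e, q(cons(e, e)))), 0), cons(cons(e, cons(b, e)), 0))  →  cons(cons(cons(cons(b, b), cons(e, b)), 0), cons(cons(e, cons(b, e)), 0))   [R8 at 1.1.2.2]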